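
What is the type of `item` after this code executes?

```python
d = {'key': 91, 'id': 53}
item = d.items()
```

dict.items() returns a dict_items view

dict_items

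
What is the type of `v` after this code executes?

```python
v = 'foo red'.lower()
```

str.lower() returns str

str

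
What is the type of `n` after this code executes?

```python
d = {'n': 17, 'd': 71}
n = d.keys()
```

.keys() returns a dict_keys view object

dict_keys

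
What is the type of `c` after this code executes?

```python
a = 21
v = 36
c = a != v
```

Comparison operators return bool

bool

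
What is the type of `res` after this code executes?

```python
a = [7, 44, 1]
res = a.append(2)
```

list.append() returns None (mutates in place)

NoneType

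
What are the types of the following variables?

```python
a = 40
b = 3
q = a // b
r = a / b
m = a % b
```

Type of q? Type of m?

int // int returns int; int % int returns int

int, int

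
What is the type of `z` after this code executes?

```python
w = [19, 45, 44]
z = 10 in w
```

'in' operator returns bool

bool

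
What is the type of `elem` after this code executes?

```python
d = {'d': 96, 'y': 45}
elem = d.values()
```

.values() returns a dict_values view object

dict_values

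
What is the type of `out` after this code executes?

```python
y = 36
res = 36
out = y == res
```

Equality comparison returns bool

bool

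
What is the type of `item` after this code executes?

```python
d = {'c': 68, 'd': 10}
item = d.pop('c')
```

dict.pop() returns the value (int)

int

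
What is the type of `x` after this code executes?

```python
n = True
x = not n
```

'not' always returns bool

bool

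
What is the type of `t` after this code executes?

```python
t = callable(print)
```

callable() returns bool

bool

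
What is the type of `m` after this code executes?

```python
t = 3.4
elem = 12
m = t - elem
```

float - int returns float (3.4 - 12 = -8.6)

float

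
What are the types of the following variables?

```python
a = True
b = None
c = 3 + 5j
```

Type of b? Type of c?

b is NoneType; c is complex

NoneType, complex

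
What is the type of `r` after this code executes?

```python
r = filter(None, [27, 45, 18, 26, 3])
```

filter() returns a filter iterator object

filter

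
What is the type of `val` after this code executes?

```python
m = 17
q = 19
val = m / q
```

int / int always returns float in Python 3 (17 / 19 = 0.894737)

float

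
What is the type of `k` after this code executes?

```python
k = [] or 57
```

'or' returns first truthy value (57, which is int)

int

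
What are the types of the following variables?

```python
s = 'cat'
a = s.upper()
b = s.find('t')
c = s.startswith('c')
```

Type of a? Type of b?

str.upper() returns str; str.find() returns int

str, int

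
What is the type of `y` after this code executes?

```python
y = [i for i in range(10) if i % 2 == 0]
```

A list comprehension [...] produces a list

list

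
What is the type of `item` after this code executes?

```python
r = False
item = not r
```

'not' always returns bool

bool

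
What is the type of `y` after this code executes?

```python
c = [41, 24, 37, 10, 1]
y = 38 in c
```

'in' operator returns bool

bool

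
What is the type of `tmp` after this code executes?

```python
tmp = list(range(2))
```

list(range(...)) returns list

list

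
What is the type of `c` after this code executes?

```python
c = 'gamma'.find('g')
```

str.find() returns int (index, or -1)

int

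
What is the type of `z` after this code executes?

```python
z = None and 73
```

'and' returns first falsy value (None)

NoneType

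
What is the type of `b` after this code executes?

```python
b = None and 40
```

'and' returns first falsy value (None)

NoneType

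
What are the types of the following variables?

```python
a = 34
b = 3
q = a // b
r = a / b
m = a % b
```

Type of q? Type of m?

int // int returns int; int % int returns int

int, int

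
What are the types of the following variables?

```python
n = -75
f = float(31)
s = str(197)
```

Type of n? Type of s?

n is int; s is str

int, str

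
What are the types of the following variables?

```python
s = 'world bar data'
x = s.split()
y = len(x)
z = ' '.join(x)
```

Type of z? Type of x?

str.join() returns str; str.split() returns list

str, list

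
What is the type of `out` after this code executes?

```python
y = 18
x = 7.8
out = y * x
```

int * float returns float (18 * 7.8 = 140.4)

float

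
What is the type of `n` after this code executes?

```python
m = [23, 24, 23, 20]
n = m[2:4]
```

Slicing a list always returns a list

list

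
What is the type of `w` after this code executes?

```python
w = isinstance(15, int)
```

isinstance() returns bool

bool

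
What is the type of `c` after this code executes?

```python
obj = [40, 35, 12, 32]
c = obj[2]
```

Indexing a list of ints returns int (obj[2] = 12)

int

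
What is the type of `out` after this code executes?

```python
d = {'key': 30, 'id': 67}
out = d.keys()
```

.keys() returns a dict_keys view object

dict_keys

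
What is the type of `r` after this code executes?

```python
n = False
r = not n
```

'not' always returns bool

bool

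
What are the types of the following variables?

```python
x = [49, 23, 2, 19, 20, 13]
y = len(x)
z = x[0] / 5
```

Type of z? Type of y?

int / int returns float; len() returns int

float, int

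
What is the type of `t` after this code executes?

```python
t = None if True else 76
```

Ternary: condition is True, if branch (None) taken → NoneType

NoneType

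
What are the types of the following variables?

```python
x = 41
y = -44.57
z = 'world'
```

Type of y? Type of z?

y is float; z is str

float, str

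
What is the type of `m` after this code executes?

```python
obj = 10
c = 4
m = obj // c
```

int // int returns int (10 // 4 = 2)

int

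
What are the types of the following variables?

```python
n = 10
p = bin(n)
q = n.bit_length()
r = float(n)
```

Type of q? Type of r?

int.bit_length() returns int; float() returns float

int, float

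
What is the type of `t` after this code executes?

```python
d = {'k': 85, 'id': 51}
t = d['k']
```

Accessing dict[str, int] with key 'k' returns int value 85

int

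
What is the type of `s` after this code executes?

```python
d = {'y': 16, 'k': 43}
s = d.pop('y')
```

dict.pop() returns the value (int)

int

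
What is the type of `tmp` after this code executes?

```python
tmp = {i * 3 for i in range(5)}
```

A set comprehension {expr for x in iterable} produces a set

set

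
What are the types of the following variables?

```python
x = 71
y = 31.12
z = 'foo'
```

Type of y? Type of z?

y is float; z is str

float, str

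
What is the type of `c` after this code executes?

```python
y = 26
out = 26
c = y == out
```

Equality comparison returns bool

bool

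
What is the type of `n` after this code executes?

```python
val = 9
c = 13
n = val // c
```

int // int returns int (9 // 13 = 0)

int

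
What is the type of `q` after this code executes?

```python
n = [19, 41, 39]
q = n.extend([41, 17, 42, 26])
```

list.extend() returns None

NoneType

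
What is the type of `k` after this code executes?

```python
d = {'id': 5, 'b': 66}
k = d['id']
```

Accessing dict[str, int] with key 'id' returns int value 5

int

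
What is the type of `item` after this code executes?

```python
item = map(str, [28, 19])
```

map() returns a map iterator object

map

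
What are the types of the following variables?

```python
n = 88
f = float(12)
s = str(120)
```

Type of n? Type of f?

n is int; f is float

int, float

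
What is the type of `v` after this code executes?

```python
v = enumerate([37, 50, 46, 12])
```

enumerate() returns an enumerate iterator object

enumerate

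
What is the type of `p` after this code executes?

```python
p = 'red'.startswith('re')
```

str.startswith() returns bool

bool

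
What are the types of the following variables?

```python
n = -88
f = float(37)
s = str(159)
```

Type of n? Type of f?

n is int; f is float

int, float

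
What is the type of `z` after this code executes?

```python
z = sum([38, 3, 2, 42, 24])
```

sum() of ints returns int

int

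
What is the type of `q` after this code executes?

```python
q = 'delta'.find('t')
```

str.find() returns int (index, or -1)

int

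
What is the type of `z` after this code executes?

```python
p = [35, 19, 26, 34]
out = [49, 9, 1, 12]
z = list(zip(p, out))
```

list(zip(...)) returns a list of tuples

list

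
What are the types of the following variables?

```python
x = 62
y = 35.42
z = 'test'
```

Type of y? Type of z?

y is float; z is str

float, str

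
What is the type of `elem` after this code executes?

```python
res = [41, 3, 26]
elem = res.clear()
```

list.clear() returns None

NoneType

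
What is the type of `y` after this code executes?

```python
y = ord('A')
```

ord() returns int (Unicode code point)

int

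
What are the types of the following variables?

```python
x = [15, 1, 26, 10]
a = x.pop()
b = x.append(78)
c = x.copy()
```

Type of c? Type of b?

list.copy() returns list; list.append() returns None

list, NoneType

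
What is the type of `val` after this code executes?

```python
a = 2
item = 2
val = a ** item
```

int ** positive int returns int (2 ** 2 = 4)

int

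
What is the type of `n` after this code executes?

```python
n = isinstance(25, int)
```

isinstance() returns bool

bool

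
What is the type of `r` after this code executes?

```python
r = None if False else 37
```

Ternary: condition is False, else branch (37) taken → int

int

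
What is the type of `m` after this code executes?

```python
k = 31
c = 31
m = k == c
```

Equality comparison returns bool

bool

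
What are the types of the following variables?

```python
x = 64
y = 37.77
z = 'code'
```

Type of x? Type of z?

x is int; z is str

int, str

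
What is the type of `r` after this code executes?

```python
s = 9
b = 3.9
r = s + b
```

int + float returns float (9 + 3.9 = 12.9)

float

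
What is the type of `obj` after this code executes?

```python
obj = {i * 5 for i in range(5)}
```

A set comprehension {expr for x in iterable} produces a set

set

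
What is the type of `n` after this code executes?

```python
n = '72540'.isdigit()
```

str.isdigit() returns bool

bool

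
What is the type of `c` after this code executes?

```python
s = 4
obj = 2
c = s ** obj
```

int ** positive int returns int (4 ** 2 = 16)

int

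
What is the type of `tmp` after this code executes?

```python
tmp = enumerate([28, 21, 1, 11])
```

enumerate() returns an enumerate iterator object

enumerate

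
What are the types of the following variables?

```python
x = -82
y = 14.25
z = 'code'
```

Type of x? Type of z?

x is int; z is str

int, str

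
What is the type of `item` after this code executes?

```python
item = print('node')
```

print() returns None

NoneType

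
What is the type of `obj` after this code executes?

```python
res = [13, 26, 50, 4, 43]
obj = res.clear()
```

list.clear() returns None

NoneType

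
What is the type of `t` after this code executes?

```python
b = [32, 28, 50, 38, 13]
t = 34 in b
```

'in' operator returns bool

bool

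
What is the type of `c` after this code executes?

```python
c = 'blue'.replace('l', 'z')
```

str.replace() returns str

str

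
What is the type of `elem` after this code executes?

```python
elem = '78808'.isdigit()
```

str.isdigit() returns bool

bool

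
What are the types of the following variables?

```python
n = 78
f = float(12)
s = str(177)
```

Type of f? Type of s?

f is float; s is str

float, str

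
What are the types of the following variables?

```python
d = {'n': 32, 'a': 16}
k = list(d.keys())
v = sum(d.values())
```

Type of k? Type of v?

list(...) returns list; sum of int values returns int

list, int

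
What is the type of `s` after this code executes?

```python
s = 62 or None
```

'or' returns first truthy value (62, int)

int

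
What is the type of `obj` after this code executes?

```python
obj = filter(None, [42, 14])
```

filter() returns a filter iterator object

filter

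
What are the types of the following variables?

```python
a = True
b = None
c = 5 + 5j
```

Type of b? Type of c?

b is NoneType; c is complex

NoneType, complex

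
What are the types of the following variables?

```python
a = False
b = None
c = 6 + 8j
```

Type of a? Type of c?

a is bool; c is complex

bool, complex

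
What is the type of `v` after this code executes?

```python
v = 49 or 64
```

'or' returns the first truthy value (49, which is int)

int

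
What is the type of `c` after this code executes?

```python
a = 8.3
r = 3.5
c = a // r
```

float // float returns float (floor division preserves float type)

float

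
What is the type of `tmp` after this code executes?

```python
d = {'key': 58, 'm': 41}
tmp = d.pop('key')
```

dict.pop() returns the value (int)

int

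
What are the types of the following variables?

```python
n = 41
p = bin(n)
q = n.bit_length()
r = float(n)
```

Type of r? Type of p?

float() returns float; bin() returns str

float, str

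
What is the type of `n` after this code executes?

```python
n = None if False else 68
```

Ternary: condition is False, else branch (68) taken → int

int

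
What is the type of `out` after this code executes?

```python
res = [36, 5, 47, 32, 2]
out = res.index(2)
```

list.index() returns int

int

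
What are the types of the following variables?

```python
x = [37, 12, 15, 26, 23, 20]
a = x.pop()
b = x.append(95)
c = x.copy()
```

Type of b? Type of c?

list.append() returns None; list.copy() returns list

NoneType, list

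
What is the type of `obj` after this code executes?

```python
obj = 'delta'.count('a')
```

str.count() returns int

int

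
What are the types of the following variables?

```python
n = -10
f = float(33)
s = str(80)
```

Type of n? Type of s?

n is int; s is str

int, str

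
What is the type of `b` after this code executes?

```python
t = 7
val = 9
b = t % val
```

int % int returns int (7 % 9 = 7)

int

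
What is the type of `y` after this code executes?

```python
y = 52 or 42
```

'or' returns the first truthy value (52, which is int)

int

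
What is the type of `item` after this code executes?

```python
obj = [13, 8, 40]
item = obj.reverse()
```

list.reverse() returns None

NoneType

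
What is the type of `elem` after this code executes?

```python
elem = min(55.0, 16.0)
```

min() of floats returns float

float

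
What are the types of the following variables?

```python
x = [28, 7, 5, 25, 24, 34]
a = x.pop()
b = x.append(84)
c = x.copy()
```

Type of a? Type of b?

list.pop() returns the element (int); list.append() returns None

int, NoneType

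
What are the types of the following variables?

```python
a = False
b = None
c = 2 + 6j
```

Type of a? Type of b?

a is bool; b is NoneType

bool, NoneType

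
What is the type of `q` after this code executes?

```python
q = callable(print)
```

callable() returns bool

bool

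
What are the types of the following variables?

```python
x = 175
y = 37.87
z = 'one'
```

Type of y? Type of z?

y is float; z is str

float, str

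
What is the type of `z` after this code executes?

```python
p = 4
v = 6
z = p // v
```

int // int returns int (4 // 6 = 0)

int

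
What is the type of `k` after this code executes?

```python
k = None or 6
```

'or' with None returns the other value (6, int)

int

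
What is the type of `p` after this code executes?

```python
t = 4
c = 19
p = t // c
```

int // int returns int (4 // 19 = 0)

int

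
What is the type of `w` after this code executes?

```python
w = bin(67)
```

bin() returns str representation

str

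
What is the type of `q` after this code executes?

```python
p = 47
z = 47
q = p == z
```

Equality comparison returns bool

bool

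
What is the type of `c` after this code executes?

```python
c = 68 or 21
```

'or' returns the first truthy value (68, which is int)

int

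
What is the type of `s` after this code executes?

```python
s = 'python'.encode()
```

str.encode() returns bytes

bytes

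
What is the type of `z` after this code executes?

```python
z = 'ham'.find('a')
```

str.find() returns int (index, or -1)

int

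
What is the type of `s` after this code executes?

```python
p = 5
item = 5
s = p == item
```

Equality comparison returns bool

bool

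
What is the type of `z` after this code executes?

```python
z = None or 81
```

'or' with None returns the other value (81, int)

int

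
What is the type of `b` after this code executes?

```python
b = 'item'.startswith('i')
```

str.startswith() returns bool

bool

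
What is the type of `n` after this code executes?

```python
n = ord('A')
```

ord() returns int (Unicode code point)

int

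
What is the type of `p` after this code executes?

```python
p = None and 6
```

'and' returns first falsy value (None)

NoneType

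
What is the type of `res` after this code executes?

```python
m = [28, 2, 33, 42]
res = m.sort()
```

list.sort() returns None (sorts in place)

NoneType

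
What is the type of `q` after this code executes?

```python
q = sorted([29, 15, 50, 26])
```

sorted() always returns list

list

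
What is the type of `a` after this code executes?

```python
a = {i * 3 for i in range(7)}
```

A set comprehension {expr for x in iterable} produces a set

set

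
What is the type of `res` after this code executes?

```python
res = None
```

None has type NoneType

NoneType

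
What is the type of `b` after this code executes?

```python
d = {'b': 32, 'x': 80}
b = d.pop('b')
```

dict.pop() returns the value (int)

int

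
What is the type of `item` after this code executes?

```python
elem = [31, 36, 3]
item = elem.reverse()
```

list.reverse() returns None

NoneType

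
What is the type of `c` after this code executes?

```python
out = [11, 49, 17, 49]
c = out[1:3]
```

Slicing a list always returns a list

list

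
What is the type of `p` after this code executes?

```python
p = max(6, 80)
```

max() of ints returns int

int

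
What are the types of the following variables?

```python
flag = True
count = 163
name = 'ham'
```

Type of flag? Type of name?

flag is bool; name is str

bool, str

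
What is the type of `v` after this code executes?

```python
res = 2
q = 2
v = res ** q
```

int ** positive int returns int (2 ** 2 = 4)

int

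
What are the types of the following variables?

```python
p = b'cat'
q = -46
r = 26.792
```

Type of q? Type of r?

q is int; r is float

int, float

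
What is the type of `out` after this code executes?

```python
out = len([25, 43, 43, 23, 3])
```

len() always returns int

int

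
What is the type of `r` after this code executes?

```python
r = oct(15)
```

oct() returns str representation

str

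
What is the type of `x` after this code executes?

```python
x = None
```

None has type NoneType

NoneType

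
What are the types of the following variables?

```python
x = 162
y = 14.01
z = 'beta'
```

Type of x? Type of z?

x is int; z is str

int, str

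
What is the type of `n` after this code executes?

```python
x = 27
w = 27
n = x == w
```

Equality comparison returns bool

bool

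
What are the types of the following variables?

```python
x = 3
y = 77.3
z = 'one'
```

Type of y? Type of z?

y is float; z is str

float, str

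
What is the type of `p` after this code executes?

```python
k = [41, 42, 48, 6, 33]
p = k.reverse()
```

list.reverse() returns None

NoneType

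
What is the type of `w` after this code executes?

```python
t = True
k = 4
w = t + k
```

bool + int returns int (True is 1, so 1 + 4 = 5)

int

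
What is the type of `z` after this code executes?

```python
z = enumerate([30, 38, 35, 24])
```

enumerate() returns an enumerate iterator object

enumerate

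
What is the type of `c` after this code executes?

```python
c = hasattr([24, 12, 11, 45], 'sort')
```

hasattr() returns bool

bool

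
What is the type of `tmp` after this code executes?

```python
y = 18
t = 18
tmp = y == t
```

Equality comparison returns bool

bool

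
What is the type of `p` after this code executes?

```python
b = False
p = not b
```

'not' always returns bool

bool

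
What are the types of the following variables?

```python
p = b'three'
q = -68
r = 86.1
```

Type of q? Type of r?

q is int; r is float

int, float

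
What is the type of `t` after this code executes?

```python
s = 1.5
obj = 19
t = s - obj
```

float - int returns float (1.5 - 19 = -17.5)

float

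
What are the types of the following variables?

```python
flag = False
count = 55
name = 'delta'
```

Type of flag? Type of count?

flag is bool; count is int

bool, int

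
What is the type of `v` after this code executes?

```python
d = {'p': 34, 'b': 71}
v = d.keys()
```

.keys() returns a dict_keys view object

dict_keys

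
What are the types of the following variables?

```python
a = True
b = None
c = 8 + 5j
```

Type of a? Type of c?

a is bool; c is complex

bool, complex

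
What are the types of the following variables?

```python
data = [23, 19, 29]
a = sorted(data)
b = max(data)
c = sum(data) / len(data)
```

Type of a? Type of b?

sorted() returns list; max of ints returns int

list, int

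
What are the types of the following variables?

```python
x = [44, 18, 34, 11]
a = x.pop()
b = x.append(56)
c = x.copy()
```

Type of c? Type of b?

list.copy() returns list; list.append() returns None

list, NoneType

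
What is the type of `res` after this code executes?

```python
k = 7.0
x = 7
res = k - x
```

float - int returns float (7.0 - 7 = 0.0)

float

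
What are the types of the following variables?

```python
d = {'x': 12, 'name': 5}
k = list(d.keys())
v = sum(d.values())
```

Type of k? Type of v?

list(...) returns list; sum of int values returns int

list, int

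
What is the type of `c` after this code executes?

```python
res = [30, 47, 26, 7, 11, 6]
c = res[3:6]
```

Slicing a list always returns a list

list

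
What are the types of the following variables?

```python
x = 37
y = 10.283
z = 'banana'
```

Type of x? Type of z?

x is int; z is str

int, str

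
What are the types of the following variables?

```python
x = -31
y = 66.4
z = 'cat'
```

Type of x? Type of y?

x is int; y is float

int, float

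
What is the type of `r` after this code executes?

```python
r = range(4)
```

range() returns a range object

range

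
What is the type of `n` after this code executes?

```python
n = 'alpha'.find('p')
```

str.find() returns int (index, or -1)

int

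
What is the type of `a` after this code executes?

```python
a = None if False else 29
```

Ternary: condition is False, else branch (29) taken → int

int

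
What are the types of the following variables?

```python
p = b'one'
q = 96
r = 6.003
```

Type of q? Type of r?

q is int; r is float

int, float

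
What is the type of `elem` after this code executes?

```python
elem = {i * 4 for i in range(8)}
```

A set comprehension {expr for x in iterable} produces a set

set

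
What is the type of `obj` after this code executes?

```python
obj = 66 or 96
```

'or' returns the first truthy value (66, which is int)

int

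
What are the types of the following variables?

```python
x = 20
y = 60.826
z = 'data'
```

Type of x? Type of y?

x is int; y is float

int, float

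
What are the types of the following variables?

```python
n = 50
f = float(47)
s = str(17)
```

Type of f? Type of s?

f is float; s is str

float, str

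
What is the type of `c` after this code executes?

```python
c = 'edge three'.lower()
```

str.lower() returns str

str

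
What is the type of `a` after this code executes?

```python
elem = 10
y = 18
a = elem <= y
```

Comparison operators return bool

bool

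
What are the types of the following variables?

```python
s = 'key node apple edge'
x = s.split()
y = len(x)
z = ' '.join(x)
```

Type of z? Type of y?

str.join() returns str; len() returns int

str, int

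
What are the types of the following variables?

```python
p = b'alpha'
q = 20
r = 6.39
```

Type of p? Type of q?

p is bytes; q is int

bytes, int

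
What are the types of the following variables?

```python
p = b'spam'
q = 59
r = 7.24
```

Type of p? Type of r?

p is bytes; r is float

bytes, float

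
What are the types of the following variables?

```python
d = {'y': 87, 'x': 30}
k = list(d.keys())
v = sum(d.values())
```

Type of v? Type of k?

sum of int values returns int; list(...) returns list

int, list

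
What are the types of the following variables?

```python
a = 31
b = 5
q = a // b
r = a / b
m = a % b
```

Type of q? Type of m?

int // int returns int; int % int returns int

int, int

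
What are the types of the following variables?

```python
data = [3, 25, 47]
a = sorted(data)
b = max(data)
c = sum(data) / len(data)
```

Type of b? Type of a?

max of ints returns int; sorted() returns list

int, list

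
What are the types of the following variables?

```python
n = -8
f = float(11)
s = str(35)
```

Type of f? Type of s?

f is float; s is str

float, str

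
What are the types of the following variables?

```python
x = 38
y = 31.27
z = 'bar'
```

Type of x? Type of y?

x is int; y is float

int, float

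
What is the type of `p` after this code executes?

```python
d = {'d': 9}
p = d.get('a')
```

dict.get() returns None when key 'a' is not found and no default given

NoneType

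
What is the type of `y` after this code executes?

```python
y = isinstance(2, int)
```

isinstance() returns bool

bool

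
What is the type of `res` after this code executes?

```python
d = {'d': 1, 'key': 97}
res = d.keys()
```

.keys() returns a dict_keys view object

dict_keys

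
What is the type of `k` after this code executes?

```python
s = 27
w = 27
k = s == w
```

Equality comparison returns bool

bool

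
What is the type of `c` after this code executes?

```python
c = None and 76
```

'and' returns first falsy value (None)

NoneType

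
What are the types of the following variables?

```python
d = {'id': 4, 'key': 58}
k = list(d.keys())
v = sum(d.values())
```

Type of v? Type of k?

sum of int values returns int; list(...) returns list

int, list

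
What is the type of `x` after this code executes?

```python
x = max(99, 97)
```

max() of ints returns int

int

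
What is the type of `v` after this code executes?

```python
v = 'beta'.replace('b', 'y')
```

str.replace() returns str

str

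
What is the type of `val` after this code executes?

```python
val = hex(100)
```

hex() returns str representation

str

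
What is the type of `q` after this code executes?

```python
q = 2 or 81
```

'or' returns the first truthy value (2, which is int)

int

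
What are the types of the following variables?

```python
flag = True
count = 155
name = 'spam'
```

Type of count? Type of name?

count is int; name is str

int, str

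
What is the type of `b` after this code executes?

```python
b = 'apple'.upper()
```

str.upper() returns str

str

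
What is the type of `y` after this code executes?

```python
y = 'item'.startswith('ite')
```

str.startswith() returns bool

bool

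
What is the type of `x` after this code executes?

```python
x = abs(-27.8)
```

abs() of float returns float

float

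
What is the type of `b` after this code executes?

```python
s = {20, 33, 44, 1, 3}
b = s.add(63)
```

set.add() returns None (mutates in place)

NoneType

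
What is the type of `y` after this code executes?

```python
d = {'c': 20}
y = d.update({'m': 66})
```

dict.update() returns None

NoneType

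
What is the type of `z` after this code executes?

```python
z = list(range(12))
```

list(range(...)) returns list

list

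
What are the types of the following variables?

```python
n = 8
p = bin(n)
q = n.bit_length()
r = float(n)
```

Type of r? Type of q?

float() returns float; int.bit_length() returns int

float, int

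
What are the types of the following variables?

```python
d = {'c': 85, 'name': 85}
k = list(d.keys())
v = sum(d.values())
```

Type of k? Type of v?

list(...) returns list; sum of int values returns int

list, int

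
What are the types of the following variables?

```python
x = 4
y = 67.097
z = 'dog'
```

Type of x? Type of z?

x is int; z is str

int, str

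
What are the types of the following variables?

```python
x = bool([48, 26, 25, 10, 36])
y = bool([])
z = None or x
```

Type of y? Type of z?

bool() returns bool; None or <bool> returns the bool

bool, bool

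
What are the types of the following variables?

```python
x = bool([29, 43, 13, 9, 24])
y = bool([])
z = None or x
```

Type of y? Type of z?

bool() returns bool; None or <bool> returns the bool

bool, bool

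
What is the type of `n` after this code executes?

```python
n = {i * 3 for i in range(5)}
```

A set comprehension {expr for x in iterable} produces a set

set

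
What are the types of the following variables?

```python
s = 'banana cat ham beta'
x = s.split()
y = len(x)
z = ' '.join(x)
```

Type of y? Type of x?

len() returns int; str.split() returns list

int, list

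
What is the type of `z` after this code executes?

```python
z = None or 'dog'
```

'or' with None returns the other value ('dog', str)

str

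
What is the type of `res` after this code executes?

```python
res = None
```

None has type NoneType

NoneType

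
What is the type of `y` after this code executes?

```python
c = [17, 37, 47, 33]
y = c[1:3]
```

Slicing a list always returns a list

list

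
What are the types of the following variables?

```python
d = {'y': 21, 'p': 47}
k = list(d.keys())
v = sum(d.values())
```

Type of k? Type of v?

list(...) returns list; sum of int values returns int

list, int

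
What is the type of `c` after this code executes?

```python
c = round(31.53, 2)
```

round() with ndigits arg returns float

float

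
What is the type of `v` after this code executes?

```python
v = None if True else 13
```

Ternary: condition is True, if branch (None) taken → NoneType

NoneType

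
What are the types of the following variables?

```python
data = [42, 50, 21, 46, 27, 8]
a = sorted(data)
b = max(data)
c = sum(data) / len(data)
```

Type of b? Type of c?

max of ints returns int; int / int returns float

int, float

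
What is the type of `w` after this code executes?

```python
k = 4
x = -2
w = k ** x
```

int ** negative int returns float

float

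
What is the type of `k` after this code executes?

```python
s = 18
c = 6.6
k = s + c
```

int + float returns float (18 + 6.6 = 24.6)

float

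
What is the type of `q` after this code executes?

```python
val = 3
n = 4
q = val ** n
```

int ** positive int returns int (3 ** 4 = 81)

int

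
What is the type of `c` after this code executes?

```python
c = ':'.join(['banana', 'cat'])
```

str.join() returns str

str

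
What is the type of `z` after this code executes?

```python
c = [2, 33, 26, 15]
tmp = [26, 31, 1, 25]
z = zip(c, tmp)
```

zip() returns a zip iterator object

zip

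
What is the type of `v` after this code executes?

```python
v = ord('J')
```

ord() returns int (Unicode code point)

int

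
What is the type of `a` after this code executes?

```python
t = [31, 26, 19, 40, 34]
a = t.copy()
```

list.copy() returns list

list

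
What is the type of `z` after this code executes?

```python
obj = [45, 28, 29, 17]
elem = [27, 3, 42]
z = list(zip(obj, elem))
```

list(zip(...)) returns a list of tuples

list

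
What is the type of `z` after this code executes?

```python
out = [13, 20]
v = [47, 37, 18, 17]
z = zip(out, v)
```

zip() returns a zip iterator object

zip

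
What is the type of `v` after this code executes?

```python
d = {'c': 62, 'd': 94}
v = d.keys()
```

.keys() returns a dict_keys view object

dict_keys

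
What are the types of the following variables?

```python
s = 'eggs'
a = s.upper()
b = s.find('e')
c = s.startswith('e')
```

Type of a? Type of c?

str.upper() returns str; str.startswith() returns bool

str, bool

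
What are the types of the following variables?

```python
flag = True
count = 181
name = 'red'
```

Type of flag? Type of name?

flag is bool; name is str

bool, str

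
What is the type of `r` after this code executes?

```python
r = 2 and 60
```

'and' returns the last value when all truthy (60, which is int)

int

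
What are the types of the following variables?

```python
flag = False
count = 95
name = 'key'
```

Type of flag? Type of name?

flag is bool; name is str

bool, str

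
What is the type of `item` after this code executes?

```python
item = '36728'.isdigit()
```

str.isdigit() returns bool

bool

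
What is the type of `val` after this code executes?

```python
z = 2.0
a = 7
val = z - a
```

float - int returns float (2.0 - 7 = -5.0)

float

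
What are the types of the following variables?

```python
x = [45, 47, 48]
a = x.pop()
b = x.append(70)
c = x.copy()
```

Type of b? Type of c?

list.append() returns None; list.copy() returns list

NoneType, list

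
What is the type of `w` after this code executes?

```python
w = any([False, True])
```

any() returns bool

bool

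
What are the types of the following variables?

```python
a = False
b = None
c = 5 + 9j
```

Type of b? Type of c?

b is NoneType; c is complex

NoneType, complex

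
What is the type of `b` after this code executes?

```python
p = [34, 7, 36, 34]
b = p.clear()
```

list.clear() returns None

NoneType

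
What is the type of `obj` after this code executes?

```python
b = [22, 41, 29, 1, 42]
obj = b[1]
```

Indexing a list of ints returns int (b[1] = 41)

int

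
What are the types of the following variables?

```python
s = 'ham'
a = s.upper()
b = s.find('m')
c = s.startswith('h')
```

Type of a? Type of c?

str.upper() returns str; str.startswith() returns bool

str, bool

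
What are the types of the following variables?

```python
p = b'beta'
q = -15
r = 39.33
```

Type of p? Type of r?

p is bytes; r is float

bytes, float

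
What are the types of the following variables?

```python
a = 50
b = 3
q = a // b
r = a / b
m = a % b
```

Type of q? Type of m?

int // int returns int; int % int returns int

int, int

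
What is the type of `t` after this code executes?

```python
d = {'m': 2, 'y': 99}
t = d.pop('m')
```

dict.pop() returns the value (int)

int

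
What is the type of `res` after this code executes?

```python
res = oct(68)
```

oct() returns str representation

str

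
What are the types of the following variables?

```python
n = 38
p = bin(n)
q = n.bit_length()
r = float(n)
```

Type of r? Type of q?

float() returns float; int.bit_length() returns int

float, int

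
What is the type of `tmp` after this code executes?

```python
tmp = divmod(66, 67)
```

divmod() returns a tuple (quotient, remainder)

tuple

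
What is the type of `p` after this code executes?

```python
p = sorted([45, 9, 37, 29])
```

sorted() always returns list

list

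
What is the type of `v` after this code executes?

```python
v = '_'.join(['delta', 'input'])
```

str.join() returns str

str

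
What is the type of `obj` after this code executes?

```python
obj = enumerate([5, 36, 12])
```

enumerate() returns an enumerate iterator object

enumerate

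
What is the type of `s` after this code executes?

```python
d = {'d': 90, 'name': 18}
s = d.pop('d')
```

dict.pop() returns the value (int)

int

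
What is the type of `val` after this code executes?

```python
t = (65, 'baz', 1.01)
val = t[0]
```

Index 0 of tuple is 65 which is int

int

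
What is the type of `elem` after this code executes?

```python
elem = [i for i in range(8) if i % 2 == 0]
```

A list comprehension [...] produces a list

list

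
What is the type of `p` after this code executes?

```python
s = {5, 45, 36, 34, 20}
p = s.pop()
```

Popping from a set of ints returns int

int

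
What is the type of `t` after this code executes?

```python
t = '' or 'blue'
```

'or' returns first truthy value ('blue', which is str)

str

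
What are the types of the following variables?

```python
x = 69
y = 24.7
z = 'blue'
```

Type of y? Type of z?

y is float; z is str

float, str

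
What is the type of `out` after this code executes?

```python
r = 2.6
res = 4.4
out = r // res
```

float // float returns float (floor division preserves float type)

float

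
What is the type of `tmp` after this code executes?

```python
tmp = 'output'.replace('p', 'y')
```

str.replace() returns str

str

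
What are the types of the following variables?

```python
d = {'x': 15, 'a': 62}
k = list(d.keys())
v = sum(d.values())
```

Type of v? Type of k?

sum of int values returns int; list(...) returns list

int, list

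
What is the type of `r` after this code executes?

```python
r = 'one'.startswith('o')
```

str.startswith() returns bool

bool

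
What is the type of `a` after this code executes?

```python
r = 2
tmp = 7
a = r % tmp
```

int % int returns int (2 % 7 = 2)

int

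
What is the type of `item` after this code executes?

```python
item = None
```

None has type NoneType

NoneType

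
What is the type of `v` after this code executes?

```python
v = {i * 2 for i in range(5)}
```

A set comprehension {expr for x in iterable} produces a set

set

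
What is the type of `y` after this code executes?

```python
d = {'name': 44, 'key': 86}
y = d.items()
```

dict.items() returns a dict_items view

dict_items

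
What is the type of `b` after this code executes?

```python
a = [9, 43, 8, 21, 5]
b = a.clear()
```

list.clear() returns None

NoneType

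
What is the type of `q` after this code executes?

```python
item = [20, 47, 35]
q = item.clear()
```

list.clear() returns None

NoneType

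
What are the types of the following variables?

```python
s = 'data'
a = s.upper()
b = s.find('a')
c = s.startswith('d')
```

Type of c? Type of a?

str.startswith() returns bool; str.upper() returns str

bool, str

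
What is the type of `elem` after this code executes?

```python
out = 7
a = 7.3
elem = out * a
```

int * float returns float (7 * 7.3 = 51.1)

float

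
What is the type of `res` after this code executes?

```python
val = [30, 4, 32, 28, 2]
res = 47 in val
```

'in' operator returns bool

bool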